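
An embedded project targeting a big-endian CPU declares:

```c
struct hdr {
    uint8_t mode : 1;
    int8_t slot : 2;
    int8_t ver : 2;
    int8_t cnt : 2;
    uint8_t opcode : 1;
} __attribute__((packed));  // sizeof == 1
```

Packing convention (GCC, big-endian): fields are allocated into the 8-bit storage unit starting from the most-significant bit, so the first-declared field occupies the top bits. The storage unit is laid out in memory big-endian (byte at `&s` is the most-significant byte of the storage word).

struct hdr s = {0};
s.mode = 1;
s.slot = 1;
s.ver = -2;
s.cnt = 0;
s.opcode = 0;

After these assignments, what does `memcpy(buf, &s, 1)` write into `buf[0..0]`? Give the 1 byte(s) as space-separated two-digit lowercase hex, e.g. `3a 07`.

b0

mode (1b) val=1 bits=0x1 at bit 7: 0x80
slot (2b) val=1 bits=0x1 at bit 5: 0xa0
ver (2b) val=-2 bits=0x2 at bit 3: 0xb0
cnt (2b) val=0 bits=0x0 at bit 1: 0xb0
opcode (1b) val=0 bits=0x0 at bit 0: 0xb0
word = 0xb0 → big-endian bytes:
  [0]=0xb0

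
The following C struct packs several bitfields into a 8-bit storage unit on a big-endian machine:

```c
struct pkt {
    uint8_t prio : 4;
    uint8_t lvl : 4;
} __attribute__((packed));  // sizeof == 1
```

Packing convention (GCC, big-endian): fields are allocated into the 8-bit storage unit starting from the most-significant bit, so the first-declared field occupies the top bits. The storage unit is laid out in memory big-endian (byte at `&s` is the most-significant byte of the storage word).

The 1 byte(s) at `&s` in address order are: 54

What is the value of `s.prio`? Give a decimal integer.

5

[0]=0x54 (big-endian) → word 0x54
prio:4 @ bit 4 → (0x54>>4)&0xf = 0x5  ←
lvl:4 @ bit 0 → (0x54>>0)&0xf = 0x4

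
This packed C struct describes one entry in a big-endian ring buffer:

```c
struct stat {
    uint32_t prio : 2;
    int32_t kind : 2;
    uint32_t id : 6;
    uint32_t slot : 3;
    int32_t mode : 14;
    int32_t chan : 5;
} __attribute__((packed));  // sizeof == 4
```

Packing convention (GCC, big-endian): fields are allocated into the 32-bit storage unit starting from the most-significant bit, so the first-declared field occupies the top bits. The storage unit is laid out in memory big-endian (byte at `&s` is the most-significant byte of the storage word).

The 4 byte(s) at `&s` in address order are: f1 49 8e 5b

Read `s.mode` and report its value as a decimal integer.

3186

[0]=0xf1 [1]=0x49 [2]=0x8e [3]=0x5b (big-endian) → word 0xf1498e5b
prio [30+:2] = (word>>30) & 0x3 = 3
kind [28+:2] = (word>>28) & 0x3 = 3
id [22+:6] = (word>>22) & 0x3f = 5
slot [19+:3] = (word>>19) & 0x7 = 1
mode [5+:14] = (word>>5) & 0x3fff = 3186  ←
chan [0+:5] = (word>>0) & 0x1f = 27
mode signed 14b, MSB=0: value = 3186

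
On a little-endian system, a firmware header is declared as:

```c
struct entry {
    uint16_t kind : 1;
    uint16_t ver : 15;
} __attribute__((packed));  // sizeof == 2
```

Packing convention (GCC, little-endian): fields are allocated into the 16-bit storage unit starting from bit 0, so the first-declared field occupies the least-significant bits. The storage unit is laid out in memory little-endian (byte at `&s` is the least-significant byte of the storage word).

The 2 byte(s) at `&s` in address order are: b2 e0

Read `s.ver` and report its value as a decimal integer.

[0]=0xb2 [1]=0xe0 (little-endian) → word 0xe0b2
kind:1 @ bit 0 → (0xe0b2>>0)&0x1 = 0x0
ver:15 @ bit 1 → (0xe0b2>>1)&0x7fff = 0x7059  ←

28761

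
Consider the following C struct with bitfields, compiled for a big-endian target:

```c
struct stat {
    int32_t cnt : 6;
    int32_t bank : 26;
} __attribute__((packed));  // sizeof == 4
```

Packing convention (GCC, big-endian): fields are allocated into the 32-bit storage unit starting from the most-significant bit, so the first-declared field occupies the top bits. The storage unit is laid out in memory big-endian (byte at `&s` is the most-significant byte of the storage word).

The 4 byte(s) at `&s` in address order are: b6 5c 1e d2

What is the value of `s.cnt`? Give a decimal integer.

[0]=0xb6 [1]=0x5c [2]=0x1e [3]=0xd2 (big-endian) → word 0xb65c1ed2
cnt:6 @ bit 26 → (0xb65c1ed2>>26)&0x3f = 0x2d  ←
bank:26 @ bit 0 → (0xb65c1ed2>>0)&0x3ffffff = 0x25c1ed2
cnt signed 6b, MSB=1: 45 - 64 = -19

-19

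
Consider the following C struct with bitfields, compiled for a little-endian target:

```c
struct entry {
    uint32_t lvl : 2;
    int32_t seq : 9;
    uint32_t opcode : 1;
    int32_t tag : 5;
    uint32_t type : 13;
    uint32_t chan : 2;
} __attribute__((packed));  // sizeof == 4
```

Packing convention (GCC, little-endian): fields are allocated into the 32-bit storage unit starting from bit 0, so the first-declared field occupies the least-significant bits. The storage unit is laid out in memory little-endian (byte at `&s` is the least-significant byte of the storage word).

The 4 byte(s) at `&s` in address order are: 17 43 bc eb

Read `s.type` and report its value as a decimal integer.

[0]=0x17 [1]=0x43 [2]=0xbc [3]=0xeb (little-endian) → word 0xebbc4317
lvl:2 @ bit 0 → (0xebbc4317>>0)&0x3 = 0x3
seq:9 @ bit 2 → (0xebbc4317>>2)&0x1ff = 0xc5
opcode:1 @ bit 11 → (0xebbc4317>>11)&0x1 = 0x0
tag:5 @ bit 12 → (0xebbc4317>>12)&0x1f = 0x4
type:13 @ bit 17 → (0xebbc4317>>17)&0x1fff = 0x15de  ←
chan:2 @ bit 30 → (0xebbc4317>>30)&0x3 = 0x3

5598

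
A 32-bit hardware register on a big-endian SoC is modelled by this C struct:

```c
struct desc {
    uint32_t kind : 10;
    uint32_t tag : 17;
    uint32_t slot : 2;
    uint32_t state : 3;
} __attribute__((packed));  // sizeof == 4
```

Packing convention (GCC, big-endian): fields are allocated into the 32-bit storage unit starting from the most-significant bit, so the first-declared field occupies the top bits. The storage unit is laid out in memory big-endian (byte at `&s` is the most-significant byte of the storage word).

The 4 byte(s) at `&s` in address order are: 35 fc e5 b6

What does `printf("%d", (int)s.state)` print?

[0]=0x35 [1]=0xfc [2]=0xe5 [3]=0xb6 (big-endian) → word 0x35fce5b6
kind [22+:10] = (word>>22) & 0x3ff = 215
tag [5+:17] = (word>>5) & 0x1ffff = 124717
slot [3+:2] = (word>>3) & 0x3 = 2
state [0+:3] = (word>>0) & 0x7 = 6  ←

6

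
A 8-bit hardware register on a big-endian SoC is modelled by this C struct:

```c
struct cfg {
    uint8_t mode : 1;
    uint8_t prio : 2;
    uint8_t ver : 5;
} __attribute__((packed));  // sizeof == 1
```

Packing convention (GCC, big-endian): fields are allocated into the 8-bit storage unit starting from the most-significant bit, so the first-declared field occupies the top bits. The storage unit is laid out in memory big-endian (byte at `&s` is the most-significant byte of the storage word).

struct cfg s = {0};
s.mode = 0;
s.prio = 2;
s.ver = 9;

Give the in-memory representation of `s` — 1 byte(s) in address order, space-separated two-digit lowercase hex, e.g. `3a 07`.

49

mode (1b) val=0 bits=0x0 at bit 7: 0x00
prio (2b) val=2 bits=0x2 at bit 5: 0x40
ver (5b) val=9 bits=0x9 at bit 0: 0x49
word = 0x49 → big-endian bytes:
  [0]=0x49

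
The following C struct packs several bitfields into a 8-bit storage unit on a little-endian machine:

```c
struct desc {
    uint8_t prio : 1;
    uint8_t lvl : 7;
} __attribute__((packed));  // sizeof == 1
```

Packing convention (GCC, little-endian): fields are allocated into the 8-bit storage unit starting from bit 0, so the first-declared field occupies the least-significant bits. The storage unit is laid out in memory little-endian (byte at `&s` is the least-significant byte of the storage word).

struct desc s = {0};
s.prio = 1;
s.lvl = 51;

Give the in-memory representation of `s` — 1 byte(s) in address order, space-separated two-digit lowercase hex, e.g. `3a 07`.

[0+:1] prio=1 & 0x1 = 0x1; word=0x01
[1+:7] lvl=51 & 0x7f = 0x33; word=0x67
word = 0x67 → little-endian bytes:
  [0]=0x67

67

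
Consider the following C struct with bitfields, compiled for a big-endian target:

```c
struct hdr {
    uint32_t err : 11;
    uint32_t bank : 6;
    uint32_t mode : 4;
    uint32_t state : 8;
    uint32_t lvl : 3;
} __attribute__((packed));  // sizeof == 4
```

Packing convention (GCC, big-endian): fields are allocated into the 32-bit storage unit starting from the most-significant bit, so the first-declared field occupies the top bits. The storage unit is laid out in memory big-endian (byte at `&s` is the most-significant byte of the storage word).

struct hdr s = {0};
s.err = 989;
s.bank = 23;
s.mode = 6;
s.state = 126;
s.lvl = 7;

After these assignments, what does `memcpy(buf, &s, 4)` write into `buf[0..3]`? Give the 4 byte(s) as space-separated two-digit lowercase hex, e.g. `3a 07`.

err (11b) val=989 bits=0x3dd at bit 21: 0x7ba00000
bank (6b) val=23 bits=0x17 at bit 15: 0x7bab8000
mode (4b) val=6 bits=0x6 at bit 11: 0x7babb000
state (8b) val=126 bits=0x7e at bit 3: 0x7babb3f0
lvl (3b) val=7 bits=0x7 at bit 0: 0x7babb3f7
word = 0x7babb3f7 → big-endian bytes:
  [0]=0x7b  [1]=0xab  [2]=0xb3  [3]=0xf7

7b ab b3 f7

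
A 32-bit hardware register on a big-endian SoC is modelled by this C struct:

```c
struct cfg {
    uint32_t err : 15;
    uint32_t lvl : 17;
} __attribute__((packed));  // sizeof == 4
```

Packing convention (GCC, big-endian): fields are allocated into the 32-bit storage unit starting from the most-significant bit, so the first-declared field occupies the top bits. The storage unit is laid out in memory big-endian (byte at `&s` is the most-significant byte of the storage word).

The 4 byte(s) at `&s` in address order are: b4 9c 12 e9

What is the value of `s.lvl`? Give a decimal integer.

[0]=0xb4 [1]=0x9c [2]=0x12 [3]=0xe9 (big-endian) → word 0xb49c12e9
err:15 @ bit 17 → (0xb49c12e9>>17)&0x7fff = 0x5a4e
lvl:17 @ bit 0 → (0xb49c12e9>>0)&0x1ffff = 0x12e9  ←

4841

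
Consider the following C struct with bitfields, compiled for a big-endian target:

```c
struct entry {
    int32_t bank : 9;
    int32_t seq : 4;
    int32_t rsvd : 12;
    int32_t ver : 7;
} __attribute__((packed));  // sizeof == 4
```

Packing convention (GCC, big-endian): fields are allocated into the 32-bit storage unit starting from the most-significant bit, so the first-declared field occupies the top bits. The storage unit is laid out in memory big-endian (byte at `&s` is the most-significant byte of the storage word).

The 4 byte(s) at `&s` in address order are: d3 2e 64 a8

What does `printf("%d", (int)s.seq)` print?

[0]=0xd3 [1]=0x2e [2]=0x64 [3]=0xa8 (big-endian) → word 0xd32e64a8
bank [23+:9] = (word>>23) & 0x1ff = 422
seq [19+:4] = (word>>19) & 0xf = 5  ←
rsvd [7+:12] = (word>>7) & 0xfff = 3273
ver [0+:7] = (word>>0) & 0x7f = 40
seq signed 4b, MSB=0: value = 5

5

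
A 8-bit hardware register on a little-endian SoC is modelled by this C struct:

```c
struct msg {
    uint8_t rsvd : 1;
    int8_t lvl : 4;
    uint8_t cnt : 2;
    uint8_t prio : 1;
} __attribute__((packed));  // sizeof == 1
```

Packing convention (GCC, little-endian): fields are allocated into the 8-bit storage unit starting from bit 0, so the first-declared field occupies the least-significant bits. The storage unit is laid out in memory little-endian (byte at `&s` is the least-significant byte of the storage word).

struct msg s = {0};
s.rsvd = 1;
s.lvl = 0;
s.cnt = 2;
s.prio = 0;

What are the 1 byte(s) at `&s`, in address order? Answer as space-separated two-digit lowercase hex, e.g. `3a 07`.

41

rsvd:1 = 1 → 0x1 << 0 → word 0x01
lvl:4 = 0 → 0x0 << 1 → word 0x01
cnt:2 = 2 → 0x2 << 5 → word 0x41
prio:1 = 0 → 0x0 << 7 → word 0x41
word = 0x41 → little-endian bytes:
  [0]=0x41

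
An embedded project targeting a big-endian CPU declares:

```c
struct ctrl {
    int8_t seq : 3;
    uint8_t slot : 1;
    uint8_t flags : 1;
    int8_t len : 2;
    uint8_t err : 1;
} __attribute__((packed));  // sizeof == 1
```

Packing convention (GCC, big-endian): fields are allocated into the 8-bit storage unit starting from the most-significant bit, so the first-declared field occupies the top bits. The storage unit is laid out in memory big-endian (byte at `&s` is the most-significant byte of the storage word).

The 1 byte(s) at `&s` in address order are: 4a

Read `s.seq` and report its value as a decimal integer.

[0]=0x4a (big-endian) → word 0x4a
seq [5+:3] = (word>>5) & 0x7 = 2  ←
slot [4+:1] = (word>>4) & 0x1 = 0
flags [3+:1] = (word>>3) & 0x1 = 1
len [1+:2] = (word>>1) & 0x3 = 1
err [0+:1] = (word>>0) & 0x1 = 0
seq signed 3b, MSB=0: value = 2

2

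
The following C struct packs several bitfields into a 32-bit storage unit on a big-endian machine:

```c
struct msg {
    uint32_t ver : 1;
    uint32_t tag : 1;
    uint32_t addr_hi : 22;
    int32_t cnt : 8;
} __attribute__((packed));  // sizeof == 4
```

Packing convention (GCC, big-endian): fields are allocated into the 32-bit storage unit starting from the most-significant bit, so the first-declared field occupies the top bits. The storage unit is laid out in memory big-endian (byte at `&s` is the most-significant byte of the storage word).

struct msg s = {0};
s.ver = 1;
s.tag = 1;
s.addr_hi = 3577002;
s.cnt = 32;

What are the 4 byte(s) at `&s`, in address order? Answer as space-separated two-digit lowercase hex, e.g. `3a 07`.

f6 94 aa 20

ver (1b) val=1 bits=0x1 at bit 31: 0x80000000
tag (1b) val=1 bits=0x1 at bit 30: 0xc0000000
addr_hi (22b) val=3577002 bits=0x3694aa at bit 8: 0xf694aa00
cnt (8b) val=32 bits=0x20 at bit 0: 0xf694aa20
word = 0xf694aa20 → big-endian bytes:
  [0]=0xf6  [1]=0x94  [2]=0xaa  [3]=0x20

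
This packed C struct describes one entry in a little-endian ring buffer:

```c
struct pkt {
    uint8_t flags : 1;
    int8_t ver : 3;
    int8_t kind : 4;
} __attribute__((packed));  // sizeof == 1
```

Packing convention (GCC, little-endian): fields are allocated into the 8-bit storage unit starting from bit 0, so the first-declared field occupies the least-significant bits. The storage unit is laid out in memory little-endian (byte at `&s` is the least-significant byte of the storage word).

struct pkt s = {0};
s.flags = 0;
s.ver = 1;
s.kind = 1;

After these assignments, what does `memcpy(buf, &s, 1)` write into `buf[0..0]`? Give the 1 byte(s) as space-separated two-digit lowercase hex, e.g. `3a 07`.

flags (1b) val=0 bits=0x0 at bit 0: 0x00
ver (3b) val=1 bits=0x1 at bit 1: 0x02
kind (4b) val=1 bits=0x1 at bit 4: 0x12
word = 0x12 → little-endian bytes:
  [0]=0x12

12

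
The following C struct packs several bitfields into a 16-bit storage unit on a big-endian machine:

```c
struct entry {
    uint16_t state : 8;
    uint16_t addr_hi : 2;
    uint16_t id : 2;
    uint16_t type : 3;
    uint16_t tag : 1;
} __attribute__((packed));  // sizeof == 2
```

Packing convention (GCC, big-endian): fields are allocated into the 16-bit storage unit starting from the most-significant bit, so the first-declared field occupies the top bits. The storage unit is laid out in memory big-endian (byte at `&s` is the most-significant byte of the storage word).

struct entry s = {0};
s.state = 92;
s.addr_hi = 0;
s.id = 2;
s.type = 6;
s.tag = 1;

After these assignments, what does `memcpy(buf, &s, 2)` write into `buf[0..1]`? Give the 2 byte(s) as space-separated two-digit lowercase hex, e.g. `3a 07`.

5c 2d

[8+:8] state=92 & 0xff = 0x5c; word=0x5c00
[6+:2] addr_hi=0 & 0x3 = 0x0; word=0x5c00
[4+:2] id=2 & 0x3 = 0x2; word=0x5c20
[1+:3] type=6 & 0x7 = 0x6; word=0x5c2c
[0+:1] tag=1 & 0x1 = 0x1; word=0x5c2d
word = 0x5c2d → big-endian bytes:
  [0]=0x5c  [1]=0x2d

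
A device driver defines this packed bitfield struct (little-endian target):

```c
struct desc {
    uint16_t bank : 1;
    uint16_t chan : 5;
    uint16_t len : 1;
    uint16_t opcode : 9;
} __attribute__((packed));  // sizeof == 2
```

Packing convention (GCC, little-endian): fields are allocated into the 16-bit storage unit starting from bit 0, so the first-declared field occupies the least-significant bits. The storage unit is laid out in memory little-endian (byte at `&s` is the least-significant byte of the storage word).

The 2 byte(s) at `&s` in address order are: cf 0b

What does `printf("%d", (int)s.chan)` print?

[0]=0xcf [1]=0x0b (little-endian) → word 0x0bcf
bank [0+:1] = (word>>0) & 0x1 = 1
chan [1+:5] = (word>>1) & 0x1f = 7  ←
len [6+:1] = (word>>6) & 0x1 = 1
opcode [7+:9] = (word>>7) & 0x1ff = 23

7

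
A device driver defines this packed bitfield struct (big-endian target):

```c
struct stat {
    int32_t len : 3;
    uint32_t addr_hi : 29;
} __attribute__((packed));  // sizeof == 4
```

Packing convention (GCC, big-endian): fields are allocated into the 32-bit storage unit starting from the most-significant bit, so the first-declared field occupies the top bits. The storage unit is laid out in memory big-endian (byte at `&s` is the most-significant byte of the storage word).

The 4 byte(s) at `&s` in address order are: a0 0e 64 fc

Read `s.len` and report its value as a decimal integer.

[0]=0xa0 [1]=0x0e [2]=0x64 [3]=0xfc (big-endian) → word 0xa00e64fc
len:3 @ bit 29 → (0xa00e64fc>>29)&0x7 = 0x5  ←
addr_hi:29 @ bit 0 → (0xa00e64fc>>0)&0x1fffffff = 0xe64fc
len signed 3b, MSB=1: 5 - 8 = -3

-3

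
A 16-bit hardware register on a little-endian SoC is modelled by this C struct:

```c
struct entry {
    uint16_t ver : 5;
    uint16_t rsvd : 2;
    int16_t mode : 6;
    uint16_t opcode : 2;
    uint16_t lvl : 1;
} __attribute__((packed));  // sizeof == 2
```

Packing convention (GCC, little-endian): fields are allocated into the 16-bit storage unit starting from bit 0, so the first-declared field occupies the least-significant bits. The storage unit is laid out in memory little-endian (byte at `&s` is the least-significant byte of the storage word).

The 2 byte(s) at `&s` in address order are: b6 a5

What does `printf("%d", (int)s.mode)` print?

[0]=0xb6 [1]=0xa5 (little-endian) → word 0xa5b6
ver:5 @ bit 0 → (0xa5b6>>0)&0x1f = 0x16
rsvd:2 @ bit 5 → (0xa5b6>>5)&0x3 = 0x1
mode:6 @ bit 7 → (0xa5b6>>7)&0x3f = 0xb  ←
opcode:2 @ bit 13 → (0xa5b6>>13)&0x3 = 0x1
lvl:1 @ bit 15 → (0xa5b6>>15)&0x1 = 0x1
mode signed 6b, MSB=0: value = 11

11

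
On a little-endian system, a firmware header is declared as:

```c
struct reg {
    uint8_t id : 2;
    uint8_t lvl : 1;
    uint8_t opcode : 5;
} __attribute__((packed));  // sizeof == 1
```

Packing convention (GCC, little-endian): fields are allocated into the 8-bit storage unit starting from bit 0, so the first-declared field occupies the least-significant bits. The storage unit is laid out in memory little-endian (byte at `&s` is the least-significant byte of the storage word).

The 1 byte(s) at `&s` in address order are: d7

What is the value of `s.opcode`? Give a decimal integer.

26

[0]=0xd7 (little-endian) → word 0xd7
id [0+:2] = (word>>0) & 0x3 = 3
lvl [2+:1] = (word>>2) & 0x1 = 1
opcode [3+:5] = (word>>3) & 0x1f = 26  ←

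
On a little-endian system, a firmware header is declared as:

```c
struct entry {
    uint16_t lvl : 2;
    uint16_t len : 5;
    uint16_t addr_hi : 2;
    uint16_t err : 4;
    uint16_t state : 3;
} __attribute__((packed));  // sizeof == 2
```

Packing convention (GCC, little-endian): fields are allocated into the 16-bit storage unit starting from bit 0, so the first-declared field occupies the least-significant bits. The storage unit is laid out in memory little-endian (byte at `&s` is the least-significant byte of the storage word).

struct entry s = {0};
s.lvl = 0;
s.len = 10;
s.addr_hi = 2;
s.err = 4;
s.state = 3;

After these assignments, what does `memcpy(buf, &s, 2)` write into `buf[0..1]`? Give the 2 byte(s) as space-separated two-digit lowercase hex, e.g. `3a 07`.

[0+:2] lvl=0 & 0x3 = 0x0; word=0x0000
[2+:5] len=10 & 0x1f = 0xa; word=0x0028
[7+:2] addr_hi=2 & 0x3 = 0x2; word=0x0128
[9+:4] err=4 & 0xf = 0x4; word=0x0928
[13+:3] state=3 & 0x7 = 0x3; word=0x6928
word = 0x6928 → little-endian bytes:
  [0]=0x28  [1]=0x69

28 69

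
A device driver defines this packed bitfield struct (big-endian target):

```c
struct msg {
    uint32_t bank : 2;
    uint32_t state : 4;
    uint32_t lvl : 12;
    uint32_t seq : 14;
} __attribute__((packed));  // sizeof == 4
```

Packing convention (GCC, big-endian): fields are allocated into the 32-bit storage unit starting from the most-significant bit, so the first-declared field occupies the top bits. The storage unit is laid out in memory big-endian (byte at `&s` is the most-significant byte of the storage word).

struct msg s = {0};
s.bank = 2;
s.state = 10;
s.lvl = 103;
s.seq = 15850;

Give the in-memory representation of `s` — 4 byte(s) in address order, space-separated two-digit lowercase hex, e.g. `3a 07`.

[30+:2] bank=2 & 0x3 = 0x2; word=0x80000000
[26+:4] state=10 & 0xf = 0xa; word=0xa8000000
[14+:12] lvl=103 & 0xfff = 0x67; word=0xa819c000
[0+:14] seq=15850 & 0x3fff = 0x3dea; word=0xa819fdea
word = 0xa819fdea → big-endian bytes:
  [0]=0xa8  [1]=0x19  [2]=0xfd  [3]=0xea

a8 19 fd ea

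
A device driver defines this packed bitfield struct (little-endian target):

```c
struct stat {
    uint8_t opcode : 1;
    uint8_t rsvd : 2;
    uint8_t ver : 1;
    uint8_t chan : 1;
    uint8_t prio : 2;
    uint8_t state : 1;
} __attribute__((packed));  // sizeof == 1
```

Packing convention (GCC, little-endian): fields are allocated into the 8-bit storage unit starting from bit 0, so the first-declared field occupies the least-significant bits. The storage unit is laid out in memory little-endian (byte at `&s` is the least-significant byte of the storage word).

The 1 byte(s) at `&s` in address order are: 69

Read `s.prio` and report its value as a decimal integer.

[0]=0x69 (little-endian) → word 0x69
opcode [0+:1] = (word>>0) & 0x1 = 1
rsvd [1+:2] = (word>>1) & 0x3 = 0
ver [3+:1] = (word>>3) & 0x1 = 1
chan [4+:1] = (word>>4) & 0x1 = 0
prio [5+:2] = (word>>5) & 0x3 = 3  ←
state [7+:1] = (word>>7) & 0x1 = 0

3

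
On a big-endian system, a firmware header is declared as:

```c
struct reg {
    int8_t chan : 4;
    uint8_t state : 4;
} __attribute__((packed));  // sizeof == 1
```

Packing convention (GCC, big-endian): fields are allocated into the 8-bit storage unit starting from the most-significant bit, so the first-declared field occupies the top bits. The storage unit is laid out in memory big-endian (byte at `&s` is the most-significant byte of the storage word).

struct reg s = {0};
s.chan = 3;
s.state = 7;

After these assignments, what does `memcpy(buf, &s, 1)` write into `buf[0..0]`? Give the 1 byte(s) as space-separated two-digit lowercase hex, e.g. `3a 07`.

chan (4b) val=3 bits=0x3 at bit 4: 0x30
state (4b) val=7 bits=0x7 at bit 0: 0x37
word = 0x37 → big-endian bytes:
  [0]=0x37

37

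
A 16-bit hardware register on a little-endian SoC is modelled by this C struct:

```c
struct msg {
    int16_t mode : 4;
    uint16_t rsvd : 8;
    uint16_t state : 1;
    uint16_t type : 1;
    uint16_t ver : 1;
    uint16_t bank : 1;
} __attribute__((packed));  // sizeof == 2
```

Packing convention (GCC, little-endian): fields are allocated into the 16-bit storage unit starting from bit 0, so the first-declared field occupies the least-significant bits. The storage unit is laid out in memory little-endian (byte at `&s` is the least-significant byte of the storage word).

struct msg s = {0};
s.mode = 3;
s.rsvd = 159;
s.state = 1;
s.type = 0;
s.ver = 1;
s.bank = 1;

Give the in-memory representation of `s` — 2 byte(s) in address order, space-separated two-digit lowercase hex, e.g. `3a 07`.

f3 d9

[0+:4] mode=3 & 0xf = 0x3; word=0x0003
[4+:8] rsvd=159 & 0xff = 0x9f; word=0x09f3
[12+:1] state=1 & 0x1 = 0x1; word=0x19f3
[13+:1] type=0 & 0x1 = 0x0; word=0x19f3
[14+:1] ver=1 & 0x1 = 0x1; word=0x59f3
[15+:1] bank=1 & 0x1 = 0x1; word=0xd9f3
word = 0xd9f3 → little-endian bytes:
  [0]=0xf3  [1]=0xd9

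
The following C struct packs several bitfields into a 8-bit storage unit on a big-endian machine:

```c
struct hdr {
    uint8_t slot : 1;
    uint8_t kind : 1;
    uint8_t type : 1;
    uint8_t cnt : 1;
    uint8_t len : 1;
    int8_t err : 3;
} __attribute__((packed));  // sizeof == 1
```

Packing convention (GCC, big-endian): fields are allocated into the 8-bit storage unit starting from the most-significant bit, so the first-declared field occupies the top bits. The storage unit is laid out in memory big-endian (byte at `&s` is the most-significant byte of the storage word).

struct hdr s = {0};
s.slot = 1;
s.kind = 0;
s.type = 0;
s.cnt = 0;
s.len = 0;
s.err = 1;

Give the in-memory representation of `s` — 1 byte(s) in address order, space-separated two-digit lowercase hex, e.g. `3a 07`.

slot:1 = 1 → 0x1 << 7 → word 0x80
kind:1 = 0 → 0x0 << 6 → word 0x80
type:1 = 0 → 0x0 << 5 → word 0x80
cnt:1 = 0 → 0x0 << 4 → word 0x80
len:1 = 0 → 0x0 << 3 → word 0x80
err:3 = 1 → 0x1 << 0 → word 0x81
word = 0x81 → big-endian bytes:
  [0]=0x81

81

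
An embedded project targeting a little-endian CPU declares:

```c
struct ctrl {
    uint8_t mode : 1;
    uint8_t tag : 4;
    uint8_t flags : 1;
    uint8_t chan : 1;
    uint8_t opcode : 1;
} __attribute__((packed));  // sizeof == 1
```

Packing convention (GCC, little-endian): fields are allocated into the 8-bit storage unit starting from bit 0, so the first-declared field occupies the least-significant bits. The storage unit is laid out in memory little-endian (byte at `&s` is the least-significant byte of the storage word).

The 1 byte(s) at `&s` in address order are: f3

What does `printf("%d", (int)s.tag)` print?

9

[0]=0xf3 (little-endian) → word 0xf3
mode:1 @ bit 0 → (0xf3>>0)&0x1 = 0x1
tag:4 @ bit 1 → (0xf3>>1)&0xf = 0x9  ←
flags:1 @ bit 5 → (0xf3>>5)&0x1 = 0x1
chan:1 @ bit 6 → (0xf3>>6)&0x1 = 0x1
opcode:1 @ bit 7 → (0xf3>>7)&0x1 = 0x1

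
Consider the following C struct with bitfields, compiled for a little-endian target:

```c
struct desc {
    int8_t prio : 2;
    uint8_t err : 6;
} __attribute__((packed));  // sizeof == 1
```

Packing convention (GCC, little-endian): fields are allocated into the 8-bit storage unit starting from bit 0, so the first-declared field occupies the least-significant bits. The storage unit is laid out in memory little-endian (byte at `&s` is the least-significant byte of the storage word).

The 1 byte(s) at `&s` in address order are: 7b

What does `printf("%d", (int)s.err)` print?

[0]=0x7b (little-endian) → word 0x7b
prio:2 @ bit 0 → (0x7b>>0)&0x3 = 0x3
err:6 @ bit 2 → (0x7b>>2)&0x3f = 0x1e  ←

30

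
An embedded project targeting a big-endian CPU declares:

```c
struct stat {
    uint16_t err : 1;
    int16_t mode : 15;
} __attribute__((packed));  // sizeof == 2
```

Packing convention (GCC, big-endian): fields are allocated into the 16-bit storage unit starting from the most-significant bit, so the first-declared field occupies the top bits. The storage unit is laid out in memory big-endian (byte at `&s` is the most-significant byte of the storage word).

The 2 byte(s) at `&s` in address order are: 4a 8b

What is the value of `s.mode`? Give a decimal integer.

[0]=0x4a [1]=0x8b (big-endian) → word 0x4a8b
err [15+:1] = (word>>15) & 0x1 = 0
mode [0+:15] = (word>>0) & 0x7fff = 19083  ←
mode signed 15b, MSB=1: 19083 - 32768 = -13685

-13685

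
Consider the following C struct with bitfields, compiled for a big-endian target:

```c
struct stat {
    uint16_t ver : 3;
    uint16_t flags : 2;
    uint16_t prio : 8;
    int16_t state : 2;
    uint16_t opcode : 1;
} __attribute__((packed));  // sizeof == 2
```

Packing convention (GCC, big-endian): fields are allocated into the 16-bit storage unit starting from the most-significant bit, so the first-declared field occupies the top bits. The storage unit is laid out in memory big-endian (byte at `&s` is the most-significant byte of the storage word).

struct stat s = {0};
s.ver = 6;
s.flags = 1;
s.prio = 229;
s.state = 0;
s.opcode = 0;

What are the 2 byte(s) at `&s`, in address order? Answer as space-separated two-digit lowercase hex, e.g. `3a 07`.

cf 28

ver:3 = 6 → 0x6 << 13 → word 0xc000
flags:2 = 1 → 0x1 << 11 → word 0xc800
prio:8 = 229 → 0xe5 << 3 → word 0xcf28
state:2 = 0 → 0x0 << 1 → word 0xcf28
opcode:1 = 0 → 0x0 << 0 → word 0xcf28
word = 0xcf28 → big-endian bytes:
  [0]=0xcf  [1]=0x28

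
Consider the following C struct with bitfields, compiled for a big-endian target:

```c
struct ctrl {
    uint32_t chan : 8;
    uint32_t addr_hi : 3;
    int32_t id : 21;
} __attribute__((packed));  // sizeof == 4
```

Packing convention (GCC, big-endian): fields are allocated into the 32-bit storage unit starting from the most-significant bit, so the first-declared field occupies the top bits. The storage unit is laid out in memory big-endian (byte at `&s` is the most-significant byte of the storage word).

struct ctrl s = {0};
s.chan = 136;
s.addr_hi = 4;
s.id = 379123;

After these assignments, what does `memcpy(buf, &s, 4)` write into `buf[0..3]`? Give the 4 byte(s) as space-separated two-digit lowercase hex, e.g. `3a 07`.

chan (8b) val=136 bits=0x88 at bit 24: 0x88000000
addr_hi (3b) val=4 bits=0x4 at bit 21: 0x88800000
id (21b) val=379123 bits=0x5c8f3 at bit 0: 0x8885c8f3
word = 0x8885c8f3 → big-endian bytes:
  [0]=0x88  [1]=0x85  [2]=0xc8  [3]=0xf3

88 85 c8 f3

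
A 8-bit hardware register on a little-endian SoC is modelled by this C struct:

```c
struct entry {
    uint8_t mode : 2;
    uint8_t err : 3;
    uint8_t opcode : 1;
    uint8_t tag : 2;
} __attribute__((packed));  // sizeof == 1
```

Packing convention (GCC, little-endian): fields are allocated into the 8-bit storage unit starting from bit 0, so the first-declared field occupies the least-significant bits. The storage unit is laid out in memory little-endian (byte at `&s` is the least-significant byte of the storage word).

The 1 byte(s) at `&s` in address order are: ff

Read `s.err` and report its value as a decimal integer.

[0]=0xff (little-endian) → word 0xff
mode:2 @ bit 0 → (0xff>>0)&0x3 = 0x3
err:3 @ bit 2 → (0xff>>2)&0x7 = 0x7  ←
opcode:1 @ bit 5 → (0xff>>5)&0x1 = 0x1
tag:2 @ bit 6 → (0xff>>6)&0x3 = 0x3

7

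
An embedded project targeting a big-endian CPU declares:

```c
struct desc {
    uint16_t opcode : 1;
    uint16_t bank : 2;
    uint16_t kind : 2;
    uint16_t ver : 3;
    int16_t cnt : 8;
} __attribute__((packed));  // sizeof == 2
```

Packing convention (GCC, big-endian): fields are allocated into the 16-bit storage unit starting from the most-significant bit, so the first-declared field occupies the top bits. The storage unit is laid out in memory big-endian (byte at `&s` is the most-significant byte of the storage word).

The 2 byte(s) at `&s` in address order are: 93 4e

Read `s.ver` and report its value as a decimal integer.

3

[0]=0x93 [1]=0x4e (big-endian) → word 0x934e
opcode [15+:1] = (word>>15) & 0x1 = 1
bank [13+:2] = (word>>13) & 0x3 = 0
kind [11+:2] = (word>>11) & 0x3 = 2
ver [8+:3] = (word>>8) & 0x7 = 3  ←
cnt [0+:8] = (word>>0) & 0xff = 78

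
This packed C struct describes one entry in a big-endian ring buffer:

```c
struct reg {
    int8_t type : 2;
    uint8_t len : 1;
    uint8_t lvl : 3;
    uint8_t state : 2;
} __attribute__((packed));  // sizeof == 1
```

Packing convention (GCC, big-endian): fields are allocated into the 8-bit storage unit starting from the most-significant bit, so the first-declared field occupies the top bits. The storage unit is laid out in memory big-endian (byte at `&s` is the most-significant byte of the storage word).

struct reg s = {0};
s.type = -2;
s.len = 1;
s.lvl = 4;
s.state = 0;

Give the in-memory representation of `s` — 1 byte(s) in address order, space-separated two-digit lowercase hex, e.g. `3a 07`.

b0

[6+:2] type=-2 & 0x3 = 0x2; word=0x80
[5+:1] len=1 & 0x1 = 0x1; word=0xa0
[2+:3] lvl=4 & 0x7 = 0x4; word=0xb0
[0+:2] state=0 & 0x3 = 0x0; word=0xb0
word = 0xb0 → big-endian bytes:
  [0]=0xb0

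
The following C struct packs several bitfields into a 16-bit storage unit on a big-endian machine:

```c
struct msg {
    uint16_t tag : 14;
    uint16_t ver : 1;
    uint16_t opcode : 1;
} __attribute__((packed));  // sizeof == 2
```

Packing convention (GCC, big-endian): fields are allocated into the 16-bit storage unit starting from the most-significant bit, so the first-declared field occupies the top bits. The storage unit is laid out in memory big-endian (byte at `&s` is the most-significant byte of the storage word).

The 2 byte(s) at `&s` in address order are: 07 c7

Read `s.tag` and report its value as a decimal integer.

[0]=0x07 [1]=0xc7 (big-endian) → word 0x07c7
tag:14 @ bit 2 → (0x07c7>>2)&0x3fff = 0x1f1  ←
ver:1 @ bit 1 → (0x07c7>>1)&0x1 = 0x1
opcode:1 @ bit 0 → (0x07c7>>0)&0x1 = 0x1

497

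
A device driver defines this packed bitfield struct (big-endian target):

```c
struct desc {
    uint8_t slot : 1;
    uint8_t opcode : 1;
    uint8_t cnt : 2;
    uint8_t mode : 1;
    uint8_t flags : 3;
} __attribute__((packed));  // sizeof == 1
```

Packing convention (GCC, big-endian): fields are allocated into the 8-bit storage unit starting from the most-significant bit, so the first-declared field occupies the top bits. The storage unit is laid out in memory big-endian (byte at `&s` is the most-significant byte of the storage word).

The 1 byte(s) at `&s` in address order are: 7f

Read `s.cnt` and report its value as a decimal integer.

[0]=0x7f (big-endian) → word 0x7f
slot [7+:1] = (word>>7) & 0x1 = 0
opcode [6+:1] = (word>>6) & 0x1 = 1
cnt [4+:2] = (word>>4) & 0x3 = 3  ←
mode [3+:1] = (word>>3) & 0x1 = 1
flags [0+:3] = (word>>0) & 0x7 = 7

3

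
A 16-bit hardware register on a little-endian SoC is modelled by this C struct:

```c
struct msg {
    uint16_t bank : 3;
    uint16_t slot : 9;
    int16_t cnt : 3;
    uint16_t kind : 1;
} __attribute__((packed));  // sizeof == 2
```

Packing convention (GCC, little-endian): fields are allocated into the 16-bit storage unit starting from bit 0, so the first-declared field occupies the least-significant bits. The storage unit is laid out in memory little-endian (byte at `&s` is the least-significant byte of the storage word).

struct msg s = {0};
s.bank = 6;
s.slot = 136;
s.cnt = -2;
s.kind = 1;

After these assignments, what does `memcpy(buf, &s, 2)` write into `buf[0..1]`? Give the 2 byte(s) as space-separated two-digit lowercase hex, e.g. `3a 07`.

46 e4

bank:3 = 6 → 0x6 << 0 → word 0x0006
slot:9 = 136 → 0x88 << 3 → word 0x0446
cnt:3 = -2 → 0x6 << 12 → word 0x6446
kind:1 = 1 → 0x1 << 15 → word 0xe446
word = 0xe446 → little-endian bytes:
  [0]=0x46  [1]=0xe4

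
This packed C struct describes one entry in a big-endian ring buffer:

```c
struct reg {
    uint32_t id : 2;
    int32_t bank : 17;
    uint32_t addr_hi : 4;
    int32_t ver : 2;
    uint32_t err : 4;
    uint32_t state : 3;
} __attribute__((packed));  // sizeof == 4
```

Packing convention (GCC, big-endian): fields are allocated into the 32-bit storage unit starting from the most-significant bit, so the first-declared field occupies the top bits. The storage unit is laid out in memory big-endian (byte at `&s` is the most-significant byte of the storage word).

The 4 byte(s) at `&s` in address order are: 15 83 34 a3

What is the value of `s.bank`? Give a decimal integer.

44057

[0]=0x15 [1]=0x83 [2]=0x34 [3]=0xa3 (big-endian) → word 0x158334a3
id:2 @ bit 30 → (0x158334a3>>30)&0x3 = 0x0
bank:17 @ bit 13 → (0x158334a3>>13)&0x1ffff = 0xac19  ←
addr_hi:4 @ bit 9 → (0x158334a3>>9)&0xf = 0xa
ver:2 @ bit 7 → (0x158334a3>>7)&0x3 = 0x1
err:4 @ bit 3 → (0x158334a3>>3)&0xf = 0x4
state:3 @ bit 0 → (0x158334a3>>0)&0x7 = 0x3
bank signed 17b, MSB=0: value = 44057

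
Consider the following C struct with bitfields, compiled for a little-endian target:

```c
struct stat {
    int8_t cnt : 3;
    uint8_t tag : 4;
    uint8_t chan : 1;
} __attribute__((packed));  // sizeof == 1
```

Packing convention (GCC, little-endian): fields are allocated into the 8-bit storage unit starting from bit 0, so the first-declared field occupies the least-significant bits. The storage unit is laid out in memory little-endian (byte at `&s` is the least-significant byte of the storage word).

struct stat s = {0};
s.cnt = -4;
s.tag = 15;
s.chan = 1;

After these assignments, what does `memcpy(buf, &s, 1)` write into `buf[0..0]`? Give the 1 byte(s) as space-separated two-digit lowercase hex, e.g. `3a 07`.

cnt:3 = -4 → 0x4 << 0 → word 0x04
tag:4 = 15 → 0xf << 3 → word 0x7c
chan:1 = 1 → 0x1 << 7 → word 0xfc
word = 0xfc → little-endian bytes:
  [0]=0xfc

fc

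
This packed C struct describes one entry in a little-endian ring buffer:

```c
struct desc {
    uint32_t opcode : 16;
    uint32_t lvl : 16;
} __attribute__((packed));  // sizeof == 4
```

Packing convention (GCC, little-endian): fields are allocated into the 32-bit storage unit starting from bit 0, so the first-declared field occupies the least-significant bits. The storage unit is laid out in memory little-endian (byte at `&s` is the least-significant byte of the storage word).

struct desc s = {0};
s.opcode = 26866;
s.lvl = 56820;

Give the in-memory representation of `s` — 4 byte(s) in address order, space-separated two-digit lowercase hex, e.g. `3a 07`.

f2 68 f4 dd

opcode:16 = 26866 → 0x68f2 << 0 → word 0x000068f2
lvl:16 = 56820 → 0xddf4 << 16 → word 0xddf468f2
word = 0xddf468f2 → little-endian bytes:
  [0]=0xf2  [1]=0x68  [2]=0xf4  [3]=0xdd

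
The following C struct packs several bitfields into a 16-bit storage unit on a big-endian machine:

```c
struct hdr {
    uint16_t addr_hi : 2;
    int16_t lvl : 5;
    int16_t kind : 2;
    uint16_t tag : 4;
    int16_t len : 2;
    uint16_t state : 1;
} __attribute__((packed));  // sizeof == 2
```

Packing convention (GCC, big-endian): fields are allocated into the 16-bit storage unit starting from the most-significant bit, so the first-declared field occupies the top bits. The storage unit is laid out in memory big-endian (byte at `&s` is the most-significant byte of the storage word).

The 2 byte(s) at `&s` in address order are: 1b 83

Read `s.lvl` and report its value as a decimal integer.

[0]=0x1b [1]=0x83 (big-endian) → word 0x1b83
addr_hi [14+:2] = (word>>14) & 0x3 = 0
lvl [9+:5] = (word>>9) & 0x1f = 13  ←
kind [7+:2] = (word>>7) & 0x3 = 3
tag [3+:4] = (word>>3) & 0xf = 0
len [1+:2] = (word>>1) & 0x3 = 1
state [0+:1] = (word>>0) & 0x1 = 1
lvl signed 5b, MSB=0: value = 13

13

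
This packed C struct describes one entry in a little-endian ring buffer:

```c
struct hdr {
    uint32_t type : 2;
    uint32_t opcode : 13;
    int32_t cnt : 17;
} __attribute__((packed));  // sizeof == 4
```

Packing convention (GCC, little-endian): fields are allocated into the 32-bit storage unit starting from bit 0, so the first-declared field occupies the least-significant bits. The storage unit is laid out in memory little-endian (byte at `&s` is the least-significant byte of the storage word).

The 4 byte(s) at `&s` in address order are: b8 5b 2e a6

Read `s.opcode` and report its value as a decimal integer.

[0]=0xb8 [1]=0x5b [2]=0x2e [3]=0xa6 (little-endian) → word 0xa62e5bb8
type [0+:2] = (word>>0) & 0x3 = 0
opcode [2+:13] = (word>>2) & 0x1fff = 5870  ←
cnt [15+:17] = (word>>15) & 0x1ffff = 85084

5870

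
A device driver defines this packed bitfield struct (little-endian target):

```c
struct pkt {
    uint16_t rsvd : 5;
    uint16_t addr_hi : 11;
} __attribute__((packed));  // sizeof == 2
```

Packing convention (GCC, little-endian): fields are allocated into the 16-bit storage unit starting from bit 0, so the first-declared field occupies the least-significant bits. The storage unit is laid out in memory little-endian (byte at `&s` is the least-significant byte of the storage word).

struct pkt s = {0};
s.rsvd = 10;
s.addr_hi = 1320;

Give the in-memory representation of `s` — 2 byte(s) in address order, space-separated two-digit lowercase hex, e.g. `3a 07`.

rsvd (5b) val=10 bits=0xa at bit 0: 0x000a
addr_hi (11b) val=1320 bits=0x528 at bit 5: 0xa50a
word = 0xa50a → little-endian bytes:
  [0]=0x0a  [1]=0xa5

0a a5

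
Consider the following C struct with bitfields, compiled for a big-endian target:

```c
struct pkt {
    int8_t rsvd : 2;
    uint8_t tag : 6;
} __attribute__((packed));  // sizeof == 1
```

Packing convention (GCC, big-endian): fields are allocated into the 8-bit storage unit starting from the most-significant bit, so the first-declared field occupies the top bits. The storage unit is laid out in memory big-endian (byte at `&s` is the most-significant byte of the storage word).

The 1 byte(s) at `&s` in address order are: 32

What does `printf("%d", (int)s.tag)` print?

50

[0]=0x32 (big-endian) → word 0x32
rsvd [6+:2] = (word>>6) & 0x3 = 0
tag [0+:6] = (word>>0) & 0x3f = 50  ←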